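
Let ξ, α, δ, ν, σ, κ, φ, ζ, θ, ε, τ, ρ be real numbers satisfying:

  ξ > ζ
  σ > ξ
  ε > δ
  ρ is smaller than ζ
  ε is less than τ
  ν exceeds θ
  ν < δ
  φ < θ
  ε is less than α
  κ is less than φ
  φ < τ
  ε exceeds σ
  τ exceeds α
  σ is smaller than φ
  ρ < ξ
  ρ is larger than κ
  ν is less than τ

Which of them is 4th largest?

δ

Piecing the relations together gives one ordering: κ < ρ < ζ < ξ < σ < φ < θ < ν < δ < ε < α < τ.
Counting 4 from the largest end gives δ.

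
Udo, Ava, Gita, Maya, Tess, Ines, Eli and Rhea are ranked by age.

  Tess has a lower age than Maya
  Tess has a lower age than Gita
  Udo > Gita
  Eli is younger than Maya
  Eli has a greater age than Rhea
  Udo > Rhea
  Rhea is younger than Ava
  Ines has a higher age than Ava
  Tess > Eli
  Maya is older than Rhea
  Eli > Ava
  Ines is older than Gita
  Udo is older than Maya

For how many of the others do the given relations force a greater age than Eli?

5

From Eli the given relations immediately reach Tess, Maya.
From those, Gita, Udo — 4 in total.
From those, Ines — 5 in total.
Nothing else is reachable above Eli; 5 in all.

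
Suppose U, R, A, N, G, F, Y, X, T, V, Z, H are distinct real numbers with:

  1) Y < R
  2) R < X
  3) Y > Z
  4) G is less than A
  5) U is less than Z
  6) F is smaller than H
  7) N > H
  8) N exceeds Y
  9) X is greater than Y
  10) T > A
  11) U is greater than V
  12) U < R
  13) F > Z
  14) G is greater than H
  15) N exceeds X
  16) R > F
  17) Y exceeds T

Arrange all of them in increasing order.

Nothing is placed below V, so it is least; from there V < U; U < Z; Z < F; F < H; H < G; G < A; A < T; T < Y; Y < R; R < X; X < N, each given directly.

V < U < Z < F < H < G < A < T < Y < R < X < N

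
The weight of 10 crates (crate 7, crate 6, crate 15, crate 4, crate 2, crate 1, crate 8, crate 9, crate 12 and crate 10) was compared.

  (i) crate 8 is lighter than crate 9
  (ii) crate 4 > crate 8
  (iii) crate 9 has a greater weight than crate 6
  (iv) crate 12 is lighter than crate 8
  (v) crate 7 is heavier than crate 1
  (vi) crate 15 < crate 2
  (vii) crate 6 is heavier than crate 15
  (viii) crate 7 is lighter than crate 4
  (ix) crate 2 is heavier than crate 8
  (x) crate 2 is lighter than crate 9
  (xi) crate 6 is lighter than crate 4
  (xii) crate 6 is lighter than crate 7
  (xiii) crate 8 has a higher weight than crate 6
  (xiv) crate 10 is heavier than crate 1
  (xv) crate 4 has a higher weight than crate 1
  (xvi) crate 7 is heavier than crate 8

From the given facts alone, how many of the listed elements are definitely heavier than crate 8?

4

The elements the relations force above crate 8 are crate 7, crate 2, crate 4, crate 9 — no chain reaches any other.
That is 4.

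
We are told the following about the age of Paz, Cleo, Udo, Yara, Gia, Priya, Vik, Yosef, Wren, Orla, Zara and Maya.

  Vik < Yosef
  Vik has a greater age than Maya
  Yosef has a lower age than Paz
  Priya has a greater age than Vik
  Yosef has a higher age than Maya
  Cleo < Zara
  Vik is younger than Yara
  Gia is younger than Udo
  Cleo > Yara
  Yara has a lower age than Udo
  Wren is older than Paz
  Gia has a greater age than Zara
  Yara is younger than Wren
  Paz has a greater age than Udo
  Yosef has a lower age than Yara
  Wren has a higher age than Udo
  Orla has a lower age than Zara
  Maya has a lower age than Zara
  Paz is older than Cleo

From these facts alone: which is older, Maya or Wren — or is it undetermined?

Maya < Vik and Vik < Yosef give Maya < Yosef.
With Yosef < Yara: Maya < Vik < Yosef < Yara.
Then Yara < Cleo extends the chain to Cleo.
With Cleo < Zara: Maya < Vik < Yosef < Yara < Cleo < Zara.
Then Zara < Gia extends the chain to Gia.
With Gia < Udo: Maya < Vik < Yosef < Yara < Cleo < Zara < Gia < Udo.
Then Udo < Paz extends the chain to Paz.
Then Paz < Wren extends the chain to Wren.
So Wren is older.

Wren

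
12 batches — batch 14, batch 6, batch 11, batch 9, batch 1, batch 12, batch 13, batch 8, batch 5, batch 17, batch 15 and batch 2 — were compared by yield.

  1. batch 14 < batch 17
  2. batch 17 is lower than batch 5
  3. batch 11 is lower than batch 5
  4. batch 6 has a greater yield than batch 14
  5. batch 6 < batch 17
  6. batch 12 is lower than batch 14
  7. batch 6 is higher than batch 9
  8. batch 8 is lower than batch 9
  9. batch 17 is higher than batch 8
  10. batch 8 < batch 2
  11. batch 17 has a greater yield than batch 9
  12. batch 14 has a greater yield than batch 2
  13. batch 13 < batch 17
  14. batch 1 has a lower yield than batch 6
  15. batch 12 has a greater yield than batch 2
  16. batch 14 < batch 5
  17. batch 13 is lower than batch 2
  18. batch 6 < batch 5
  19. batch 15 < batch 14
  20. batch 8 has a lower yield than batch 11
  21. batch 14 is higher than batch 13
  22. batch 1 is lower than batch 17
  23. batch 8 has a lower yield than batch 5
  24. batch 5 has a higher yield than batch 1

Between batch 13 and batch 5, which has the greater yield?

Chaining the given relations: batch 13 < batch 2 < batch 12 < batch 14 < batch 6 < batch 17 < batch 5.
So batch 13 < batch 5; batch 5 is the higher of the two.

batch 5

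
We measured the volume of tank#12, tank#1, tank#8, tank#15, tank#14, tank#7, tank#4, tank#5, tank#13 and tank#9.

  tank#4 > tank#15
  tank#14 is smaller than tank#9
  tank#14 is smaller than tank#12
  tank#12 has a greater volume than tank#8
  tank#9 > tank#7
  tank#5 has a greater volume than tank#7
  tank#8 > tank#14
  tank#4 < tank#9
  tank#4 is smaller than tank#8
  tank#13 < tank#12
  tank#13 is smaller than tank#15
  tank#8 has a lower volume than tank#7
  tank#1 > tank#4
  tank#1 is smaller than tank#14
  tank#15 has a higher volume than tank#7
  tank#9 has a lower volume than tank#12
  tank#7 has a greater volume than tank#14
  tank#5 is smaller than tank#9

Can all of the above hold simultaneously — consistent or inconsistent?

inconsistent

We have tank#7 < tank#15 stated directly, yet also tank#15 < tank#4 < tank#1 < tank#14 < tank#8 < tank#7 by chaining the others — so tank#15 < tank#7. Contradiction.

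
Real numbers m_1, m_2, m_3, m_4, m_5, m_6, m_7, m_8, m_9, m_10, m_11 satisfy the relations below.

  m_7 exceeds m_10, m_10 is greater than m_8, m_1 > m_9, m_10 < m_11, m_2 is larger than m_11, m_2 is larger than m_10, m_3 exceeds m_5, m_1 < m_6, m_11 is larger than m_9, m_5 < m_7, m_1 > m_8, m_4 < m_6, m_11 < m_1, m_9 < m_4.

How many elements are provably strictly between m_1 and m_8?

Chaining upward from m_8 reaches: m_10, m_11, m_2, m_7, m_6.
Chaining downward from m_1 reaches: m_9, m_10, m_11.
Strictly between m_8 and m_1 are those in both lists: m_10, m_11 — 2 elements.

2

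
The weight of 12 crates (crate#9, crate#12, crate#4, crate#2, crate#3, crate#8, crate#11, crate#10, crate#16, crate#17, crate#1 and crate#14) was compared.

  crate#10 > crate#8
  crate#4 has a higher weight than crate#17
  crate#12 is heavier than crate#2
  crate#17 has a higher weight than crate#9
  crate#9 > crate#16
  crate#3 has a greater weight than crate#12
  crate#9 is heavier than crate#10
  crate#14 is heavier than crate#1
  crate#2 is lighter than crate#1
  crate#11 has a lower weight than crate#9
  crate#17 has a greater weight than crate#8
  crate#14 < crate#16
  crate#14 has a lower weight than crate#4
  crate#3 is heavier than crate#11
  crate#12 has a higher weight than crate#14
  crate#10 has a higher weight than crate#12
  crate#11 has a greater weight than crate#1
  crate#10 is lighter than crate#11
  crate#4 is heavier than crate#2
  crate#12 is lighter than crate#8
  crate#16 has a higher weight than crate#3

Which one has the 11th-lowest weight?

crate#17

Chaining the given pairs: crate#2 < crate#1 < crate#14 < crate#12 < crate#8 < crate#10 < crate#11 < crate#3 < crate#16 < crate#9 < crate#17 < crate#4.
Counting 11 from the smallest end gives crate#17.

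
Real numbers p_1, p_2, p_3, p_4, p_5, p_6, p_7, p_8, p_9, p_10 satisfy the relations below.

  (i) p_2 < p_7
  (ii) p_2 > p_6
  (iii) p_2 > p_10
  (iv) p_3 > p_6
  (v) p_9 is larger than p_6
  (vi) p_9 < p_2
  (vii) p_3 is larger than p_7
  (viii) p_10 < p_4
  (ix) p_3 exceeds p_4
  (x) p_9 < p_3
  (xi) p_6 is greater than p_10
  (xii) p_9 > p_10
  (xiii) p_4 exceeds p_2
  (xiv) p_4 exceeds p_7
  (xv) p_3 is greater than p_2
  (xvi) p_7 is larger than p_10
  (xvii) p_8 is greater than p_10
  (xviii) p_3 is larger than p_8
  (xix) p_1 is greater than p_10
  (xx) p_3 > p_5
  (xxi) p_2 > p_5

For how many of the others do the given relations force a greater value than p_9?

From p_9 the given relations immediately reach p_2, p_3.
From those, p_7, p_4 — 4 in total.
Nothing else is reachable above p_9; 4 in all.

4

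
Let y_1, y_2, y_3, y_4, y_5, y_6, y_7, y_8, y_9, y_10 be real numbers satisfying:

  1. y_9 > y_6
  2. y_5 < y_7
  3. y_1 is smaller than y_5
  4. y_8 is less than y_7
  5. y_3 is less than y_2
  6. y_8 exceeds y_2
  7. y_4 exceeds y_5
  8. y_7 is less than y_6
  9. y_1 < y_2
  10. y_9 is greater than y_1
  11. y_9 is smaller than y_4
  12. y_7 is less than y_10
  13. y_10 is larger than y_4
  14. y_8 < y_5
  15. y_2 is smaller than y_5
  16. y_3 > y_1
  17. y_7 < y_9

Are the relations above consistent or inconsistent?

consistent

Every relation is compatible with y_1 < y_3 < y_2 < y_8 < y_5 < y_7 < y_6 < y_9 < y_4 < y_10; the set is consistent.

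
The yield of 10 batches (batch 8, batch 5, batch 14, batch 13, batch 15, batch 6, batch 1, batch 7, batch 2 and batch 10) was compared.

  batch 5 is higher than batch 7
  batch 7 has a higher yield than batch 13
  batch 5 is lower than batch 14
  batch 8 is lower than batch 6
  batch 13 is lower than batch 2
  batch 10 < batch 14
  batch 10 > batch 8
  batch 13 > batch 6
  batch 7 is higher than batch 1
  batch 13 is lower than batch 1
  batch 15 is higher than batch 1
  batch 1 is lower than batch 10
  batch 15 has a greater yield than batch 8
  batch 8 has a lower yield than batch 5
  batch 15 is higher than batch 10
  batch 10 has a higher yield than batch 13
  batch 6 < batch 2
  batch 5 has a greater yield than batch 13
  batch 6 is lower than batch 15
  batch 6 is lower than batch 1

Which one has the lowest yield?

batch 8

batch 6 is not least since batch 8 < batch 6; batch 13 is not least since batch 6 < batch 13; batch 2 is not least since batch 6 < batch 2; batch 1 is not least since batch 13 < batch 1; batch 7 is not least since batch 13 < batch 7; batch 5 is not least since batch 7 < batch 5; batch 10 is not least since batch 8 < batch 10; batch 15 is not least since batch 8 < batch 15; batch 14 is not least since batch 10 < batch 14.
Only batch 8 has nothing below it, so batch 8 is the lowest yield.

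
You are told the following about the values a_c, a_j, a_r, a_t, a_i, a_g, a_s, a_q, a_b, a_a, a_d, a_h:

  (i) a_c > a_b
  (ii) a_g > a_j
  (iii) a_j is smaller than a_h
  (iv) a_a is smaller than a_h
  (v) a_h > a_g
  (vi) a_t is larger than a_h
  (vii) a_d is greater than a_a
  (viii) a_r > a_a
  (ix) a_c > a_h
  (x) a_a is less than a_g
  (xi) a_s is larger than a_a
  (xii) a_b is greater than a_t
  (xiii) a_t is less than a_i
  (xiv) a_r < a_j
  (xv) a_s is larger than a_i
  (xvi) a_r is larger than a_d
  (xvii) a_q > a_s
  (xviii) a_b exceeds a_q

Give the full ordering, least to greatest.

a_a < a_d < a_r < a_j < a_g < a_h < a_t < a_i < a_s < a_q < a_b < a_c

Each adjacent pair is fixed by a given relation: a_a < a_d; a_d < a_r; a_r < a_j; a_j < a_g; a_g < a_h; a_h < a_t; a_t < a_i; a_i < a_s; a_s < a_q; a_q < a_b; a_b < a_c. Chaining them end to end gives the full order.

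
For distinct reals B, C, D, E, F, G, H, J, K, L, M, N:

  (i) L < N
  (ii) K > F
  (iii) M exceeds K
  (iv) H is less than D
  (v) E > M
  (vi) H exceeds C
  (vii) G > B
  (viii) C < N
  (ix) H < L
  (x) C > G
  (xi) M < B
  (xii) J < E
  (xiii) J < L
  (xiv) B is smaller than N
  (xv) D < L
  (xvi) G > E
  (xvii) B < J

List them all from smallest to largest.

F < K < M < B < J < E < G < C < H < D < L < N

Nothing is placed below F, so it is least; from there F < K; K < M; M < B; B < J; J < E; E < G; G < C; C < H; H < D; D < L; L < N, each given directly.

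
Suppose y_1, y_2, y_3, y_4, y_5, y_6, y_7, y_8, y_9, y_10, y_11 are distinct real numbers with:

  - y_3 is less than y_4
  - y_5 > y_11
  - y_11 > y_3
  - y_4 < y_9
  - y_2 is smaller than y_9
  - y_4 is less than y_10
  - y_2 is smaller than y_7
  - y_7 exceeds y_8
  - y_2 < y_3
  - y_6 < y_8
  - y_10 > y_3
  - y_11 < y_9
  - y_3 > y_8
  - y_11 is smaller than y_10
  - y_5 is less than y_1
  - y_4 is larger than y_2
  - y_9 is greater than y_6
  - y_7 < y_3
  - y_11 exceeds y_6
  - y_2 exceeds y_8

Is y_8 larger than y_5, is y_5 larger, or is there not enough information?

y_5

y_8 < y_2 < y_7 < y_3 < y_11 < y_5, by transitivity through y_2, y_7, y_3, y_11.
So y_5 is larger.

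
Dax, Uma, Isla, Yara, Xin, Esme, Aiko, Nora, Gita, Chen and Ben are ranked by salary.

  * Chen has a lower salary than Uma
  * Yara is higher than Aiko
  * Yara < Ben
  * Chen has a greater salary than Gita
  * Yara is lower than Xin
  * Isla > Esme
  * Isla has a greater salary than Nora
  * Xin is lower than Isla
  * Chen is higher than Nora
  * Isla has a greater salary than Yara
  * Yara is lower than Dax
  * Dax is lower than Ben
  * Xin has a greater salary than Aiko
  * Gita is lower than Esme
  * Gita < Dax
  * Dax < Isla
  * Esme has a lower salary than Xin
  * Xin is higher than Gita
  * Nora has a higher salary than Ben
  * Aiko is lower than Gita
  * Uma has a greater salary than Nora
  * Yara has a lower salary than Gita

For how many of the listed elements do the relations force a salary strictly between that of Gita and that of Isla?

Chaining upward from Gita reaches: Dax, Ben, Esme, Nora, Chen, Xin, Uma.
Chaining downward from Isla reaches: Aiko, Yara, Dax, Ben, Esme, Nora, Xin.
Strictly between Gita and Isla are those in both lists: Dax, Ben, Esme, Nora, Xin — 5 elements.

5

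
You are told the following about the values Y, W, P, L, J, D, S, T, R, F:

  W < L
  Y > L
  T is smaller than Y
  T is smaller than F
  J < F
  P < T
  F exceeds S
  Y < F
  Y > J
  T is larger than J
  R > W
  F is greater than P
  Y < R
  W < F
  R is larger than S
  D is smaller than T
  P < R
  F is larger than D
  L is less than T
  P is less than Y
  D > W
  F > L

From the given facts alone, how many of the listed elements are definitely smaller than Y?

6

Directly below Y: J, L, P, T.
One step further: W, D (6 so far).
Nothing else is reachable below Y; 6 in all.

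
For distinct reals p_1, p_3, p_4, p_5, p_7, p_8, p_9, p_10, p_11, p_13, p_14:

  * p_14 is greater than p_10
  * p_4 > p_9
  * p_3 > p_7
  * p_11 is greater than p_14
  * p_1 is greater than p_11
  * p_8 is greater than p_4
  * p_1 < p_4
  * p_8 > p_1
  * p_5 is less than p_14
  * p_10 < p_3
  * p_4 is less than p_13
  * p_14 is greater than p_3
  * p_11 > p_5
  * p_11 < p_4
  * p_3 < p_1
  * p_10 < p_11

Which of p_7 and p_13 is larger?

p_7 < p_3 < p_14 < p_11 < p_1 < p_4 < p_13, by transitivity through p_3, p_14, p_11, p_1, p_4.
So p_7 < p_13; p_13 is the larger of the two.

p_13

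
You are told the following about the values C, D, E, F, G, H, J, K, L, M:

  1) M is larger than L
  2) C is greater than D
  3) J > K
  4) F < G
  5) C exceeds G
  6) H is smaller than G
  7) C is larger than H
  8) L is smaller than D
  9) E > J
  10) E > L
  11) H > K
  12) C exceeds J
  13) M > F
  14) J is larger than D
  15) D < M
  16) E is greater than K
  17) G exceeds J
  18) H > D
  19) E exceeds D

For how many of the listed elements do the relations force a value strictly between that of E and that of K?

The relations place K below E. An element lies strictly between them when it is forced above K and also forced below E.
Above K: {H, J, G, C}. Below E: {L, D, J}.
Intersection: {J} — 1.

1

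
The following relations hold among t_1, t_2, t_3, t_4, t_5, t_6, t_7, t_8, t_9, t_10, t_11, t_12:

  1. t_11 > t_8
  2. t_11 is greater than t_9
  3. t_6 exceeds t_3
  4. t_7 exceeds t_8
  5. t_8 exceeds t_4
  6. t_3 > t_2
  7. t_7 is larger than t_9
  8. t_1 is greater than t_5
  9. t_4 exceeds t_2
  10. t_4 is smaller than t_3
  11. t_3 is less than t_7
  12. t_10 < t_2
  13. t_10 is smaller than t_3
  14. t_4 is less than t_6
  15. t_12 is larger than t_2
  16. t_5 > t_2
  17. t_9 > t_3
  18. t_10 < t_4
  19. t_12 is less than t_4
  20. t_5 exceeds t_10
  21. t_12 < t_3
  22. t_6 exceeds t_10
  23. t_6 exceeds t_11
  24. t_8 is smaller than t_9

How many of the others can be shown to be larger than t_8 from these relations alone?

4

Directly above t_8: t_9, t_7, t_11.
One step further: t_6 (4 so far).
No other element is forced above t_8 by the given relations, so the count is 4.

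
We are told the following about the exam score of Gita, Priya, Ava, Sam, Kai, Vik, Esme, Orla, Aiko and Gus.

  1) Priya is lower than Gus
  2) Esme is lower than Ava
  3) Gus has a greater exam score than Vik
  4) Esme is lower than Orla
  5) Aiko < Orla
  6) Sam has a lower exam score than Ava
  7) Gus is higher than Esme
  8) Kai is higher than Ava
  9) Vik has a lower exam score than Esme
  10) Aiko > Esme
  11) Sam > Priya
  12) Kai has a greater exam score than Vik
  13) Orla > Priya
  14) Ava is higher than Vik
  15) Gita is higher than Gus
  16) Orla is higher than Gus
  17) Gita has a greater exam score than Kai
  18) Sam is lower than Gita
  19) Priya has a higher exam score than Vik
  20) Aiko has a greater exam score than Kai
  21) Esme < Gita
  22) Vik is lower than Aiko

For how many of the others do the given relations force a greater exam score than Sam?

The elements the relations force above Sam are Ava, Kai, Aiko, Orla, Gita — no chain reaches any other.
That is 5.

5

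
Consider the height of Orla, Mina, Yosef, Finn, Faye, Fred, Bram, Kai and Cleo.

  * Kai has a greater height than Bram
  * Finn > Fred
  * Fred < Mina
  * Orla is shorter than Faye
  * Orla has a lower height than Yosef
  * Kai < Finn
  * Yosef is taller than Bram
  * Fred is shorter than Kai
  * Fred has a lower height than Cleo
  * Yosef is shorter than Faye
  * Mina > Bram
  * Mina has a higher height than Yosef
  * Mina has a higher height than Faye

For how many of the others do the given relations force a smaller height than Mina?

5

From Mina the given relations immediately reach Bram, Yosef, Fred, Faye.
From those, Orla — 5 in total.
No other element is forced below Mina by the given relations, so the count is 5.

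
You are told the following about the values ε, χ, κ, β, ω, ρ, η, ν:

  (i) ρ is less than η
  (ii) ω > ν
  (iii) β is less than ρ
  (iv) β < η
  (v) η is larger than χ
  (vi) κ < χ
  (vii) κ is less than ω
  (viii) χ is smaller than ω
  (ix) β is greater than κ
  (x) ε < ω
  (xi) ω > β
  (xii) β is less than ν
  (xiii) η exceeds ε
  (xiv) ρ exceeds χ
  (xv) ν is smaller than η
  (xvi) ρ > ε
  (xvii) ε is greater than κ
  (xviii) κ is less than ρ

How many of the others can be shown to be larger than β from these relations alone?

The elements the relations force above β are ρ, ν, ω, η — no chain reaches any other.
That is 4.

4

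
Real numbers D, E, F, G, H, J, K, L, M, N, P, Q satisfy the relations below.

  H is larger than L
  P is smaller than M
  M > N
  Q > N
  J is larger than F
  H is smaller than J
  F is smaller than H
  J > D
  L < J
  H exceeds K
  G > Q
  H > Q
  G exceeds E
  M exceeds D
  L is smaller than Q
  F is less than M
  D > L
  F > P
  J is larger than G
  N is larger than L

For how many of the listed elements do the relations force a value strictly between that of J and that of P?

2

Chaining upward from P reaches: F, H, M.
Chaining downward from J reaches: E, L, N, K, D, Q, F, G, H.
Strictly between P and J are those in both lists: F, H — 2 elements.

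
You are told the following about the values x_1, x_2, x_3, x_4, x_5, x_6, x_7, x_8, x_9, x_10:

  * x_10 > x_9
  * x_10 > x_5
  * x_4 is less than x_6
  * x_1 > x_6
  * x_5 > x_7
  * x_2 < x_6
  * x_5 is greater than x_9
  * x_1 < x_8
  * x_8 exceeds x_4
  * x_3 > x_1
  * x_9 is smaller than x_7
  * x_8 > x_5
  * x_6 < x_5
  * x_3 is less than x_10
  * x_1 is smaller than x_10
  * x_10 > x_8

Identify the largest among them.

x_10

Chaining downward from x_10: directly below it, x_9, x_1, x_5, x_3, x_8; then x_4, x_7, x_6; then x_2.
That covers every other element, and nothing is given above x_10, so x_10 is the largest.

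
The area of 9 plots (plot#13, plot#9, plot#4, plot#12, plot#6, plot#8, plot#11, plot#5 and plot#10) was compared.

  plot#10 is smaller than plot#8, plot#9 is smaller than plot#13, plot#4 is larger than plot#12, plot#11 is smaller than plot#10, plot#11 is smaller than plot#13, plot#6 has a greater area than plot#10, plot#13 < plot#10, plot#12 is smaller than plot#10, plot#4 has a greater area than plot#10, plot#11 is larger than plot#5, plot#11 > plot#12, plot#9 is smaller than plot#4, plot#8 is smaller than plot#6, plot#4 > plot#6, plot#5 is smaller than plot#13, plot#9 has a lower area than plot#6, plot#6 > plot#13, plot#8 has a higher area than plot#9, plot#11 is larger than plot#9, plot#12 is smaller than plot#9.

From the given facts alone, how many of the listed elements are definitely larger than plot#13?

Directly above plot#13: plot#10, plot#6.
One step further: plot#8, plot#4 (4 so far).
No other element is forced above plot#13 by the given relations, so the count is 4.

4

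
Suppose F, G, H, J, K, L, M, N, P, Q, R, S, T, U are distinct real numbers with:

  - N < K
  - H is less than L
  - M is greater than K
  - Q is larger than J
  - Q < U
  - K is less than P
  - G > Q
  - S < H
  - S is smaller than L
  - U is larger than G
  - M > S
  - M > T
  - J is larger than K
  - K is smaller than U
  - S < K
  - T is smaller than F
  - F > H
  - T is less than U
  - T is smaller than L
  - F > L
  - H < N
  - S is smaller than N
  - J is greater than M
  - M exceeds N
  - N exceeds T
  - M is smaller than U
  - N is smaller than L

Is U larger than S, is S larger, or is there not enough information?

U

Following the relations from S: S < H < N < K < J < Q < G < U.
So U is larger.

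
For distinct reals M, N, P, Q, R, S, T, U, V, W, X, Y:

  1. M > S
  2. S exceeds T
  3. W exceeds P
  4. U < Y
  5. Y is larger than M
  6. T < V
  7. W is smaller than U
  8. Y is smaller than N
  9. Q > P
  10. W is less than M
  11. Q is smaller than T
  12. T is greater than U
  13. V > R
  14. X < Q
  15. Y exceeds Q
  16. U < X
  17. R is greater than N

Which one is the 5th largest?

M

Chaining the given pairs: P < W < U < X < Q < T < S < M < Y < N < R < V.
The 5th largest is M.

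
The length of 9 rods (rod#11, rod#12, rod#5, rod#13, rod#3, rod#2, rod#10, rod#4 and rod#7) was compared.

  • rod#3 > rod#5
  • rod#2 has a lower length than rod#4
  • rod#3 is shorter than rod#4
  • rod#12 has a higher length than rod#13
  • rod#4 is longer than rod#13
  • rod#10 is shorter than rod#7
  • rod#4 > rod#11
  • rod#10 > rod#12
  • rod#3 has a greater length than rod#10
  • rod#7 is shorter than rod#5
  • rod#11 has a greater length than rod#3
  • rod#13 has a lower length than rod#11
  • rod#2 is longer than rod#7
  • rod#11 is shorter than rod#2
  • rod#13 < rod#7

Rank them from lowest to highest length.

Nothing is placed below rod#13, so it is least; from there rod#13 < rod#12; rod#12 < rod#10; rod#10 < rod#7; rod#7 < rod#5; rod#5 < rod#3; rod#3 < rod#11; rod#11 < rod#2; rod#2 < rod#4, each given directly.

rod#13 < rod#12 < rod#10 < rod#7 < rod#5 < rod#3 < rod#11 < rod#2 < rod#4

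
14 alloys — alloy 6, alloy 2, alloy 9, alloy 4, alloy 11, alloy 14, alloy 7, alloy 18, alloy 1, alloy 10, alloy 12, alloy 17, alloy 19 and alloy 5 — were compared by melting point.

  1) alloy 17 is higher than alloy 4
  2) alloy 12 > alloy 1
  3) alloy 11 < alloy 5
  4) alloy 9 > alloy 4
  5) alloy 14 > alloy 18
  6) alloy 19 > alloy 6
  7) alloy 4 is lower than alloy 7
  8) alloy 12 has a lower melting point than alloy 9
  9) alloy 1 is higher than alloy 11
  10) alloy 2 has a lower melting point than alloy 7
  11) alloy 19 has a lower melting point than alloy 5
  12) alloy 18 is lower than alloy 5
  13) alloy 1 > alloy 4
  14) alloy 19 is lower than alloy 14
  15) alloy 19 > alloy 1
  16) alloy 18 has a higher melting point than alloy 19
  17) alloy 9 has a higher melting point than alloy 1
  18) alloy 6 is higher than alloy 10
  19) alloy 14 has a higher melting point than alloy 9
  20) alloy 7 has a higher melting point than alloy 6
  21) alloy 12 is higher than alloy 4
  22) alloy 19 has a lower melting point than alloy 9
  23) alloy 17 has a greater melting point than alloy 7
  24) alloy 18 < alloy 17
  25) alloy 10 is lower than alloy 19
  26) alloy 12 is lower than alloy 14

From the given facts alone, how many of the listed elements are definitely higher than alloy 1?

7

From alloy 1 the given relations immediately reach alloy 19, alloy 12, alloy 9.
From those, alloy 18, alloy 5, alloy 14 — 6 in total.
From those, alloy 17 — 7 in total.
Nothing else is reachable above alloy 1; 7 in all.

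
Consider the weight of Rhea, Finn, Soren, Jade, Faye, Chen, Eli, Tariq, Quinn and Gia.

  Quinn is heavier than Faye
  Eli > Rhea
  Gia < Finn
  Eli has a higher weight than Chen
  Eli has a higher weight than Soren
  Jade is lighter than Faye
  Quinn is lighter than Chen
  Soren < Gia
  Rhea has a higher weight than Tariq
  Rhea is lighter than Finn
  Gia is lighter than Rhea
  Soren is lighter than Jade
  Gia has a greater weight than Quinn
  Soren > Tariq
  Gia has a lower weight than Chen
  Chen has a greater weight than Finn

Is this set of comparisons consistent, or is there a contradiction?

The single ordering Tariq < Soren < Jade < Faye < Quinn < Gia < Rhea < Finn < Chen < Eli satisfies every listed relation, so no contradiction arises.

consistent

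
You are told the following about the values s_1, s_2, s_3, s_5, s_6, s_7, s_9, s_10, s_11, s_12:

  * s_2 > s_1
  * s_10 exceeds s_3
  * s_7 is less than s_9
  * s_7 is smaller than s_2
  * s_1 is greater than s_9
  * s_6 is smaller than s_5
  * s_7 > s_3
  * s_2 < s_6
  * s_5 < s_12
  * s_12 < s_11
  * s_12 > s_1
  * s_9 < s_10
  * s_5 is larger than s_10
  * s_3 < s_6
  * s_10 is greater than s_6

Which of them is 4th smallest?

s_1

Piecing the relations together gives one ordering: s_3 < s_7 < s_9 < s_1 < s_2 < s_6 < s_10 < s_5 < s_12 < s_11.
Counting 4 from the smallest end gives s_1.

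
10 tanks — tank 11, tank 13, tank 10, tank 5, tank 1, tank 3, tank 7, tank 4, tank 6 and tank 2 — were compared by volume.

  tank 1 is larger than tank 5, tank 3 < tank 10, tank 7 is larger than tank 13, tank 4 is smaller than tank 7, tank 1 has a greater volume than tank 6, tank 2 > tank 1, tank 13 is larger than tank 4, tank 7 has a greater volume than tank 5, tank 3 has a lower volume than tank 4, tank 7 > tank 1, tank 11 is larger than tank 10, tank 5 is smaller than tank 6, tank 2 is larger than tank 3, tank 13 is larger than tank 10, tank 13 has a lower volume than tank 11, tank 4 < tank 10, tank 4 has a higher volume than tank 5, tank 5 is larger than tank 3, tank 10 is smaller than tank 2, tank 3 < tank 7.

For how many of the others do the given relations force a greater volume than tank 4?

5

Directly above tank 4: tank 10, tank 13, tank 7.
One step further: tank 11, tank 2 (5 so far).
Nothing else is reachable above tank 4; 5 in all.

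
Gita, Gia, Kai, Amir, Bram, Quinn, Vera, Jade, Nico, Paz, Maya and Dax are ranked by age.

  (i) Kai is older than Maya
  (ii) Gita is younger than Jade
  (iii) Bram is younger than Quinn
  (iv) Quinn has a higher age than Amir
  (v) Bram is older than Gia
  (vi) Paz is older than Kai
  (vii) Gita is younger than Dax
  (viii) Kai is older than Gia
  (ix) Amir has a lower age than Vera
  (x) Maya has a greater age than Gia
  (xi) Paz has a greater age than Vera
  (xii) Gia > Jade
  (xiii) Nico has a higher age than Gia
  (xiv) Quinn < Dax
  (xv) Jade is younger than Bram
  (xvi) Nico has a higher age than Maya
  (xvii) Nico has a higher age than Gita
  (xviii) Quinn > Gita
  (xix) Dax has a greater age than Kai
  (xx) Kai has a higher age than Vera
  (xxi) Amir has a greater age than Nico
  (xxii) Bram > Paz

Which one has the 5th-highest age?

Kai

Piecing the relations together gives one ordering: Gita < Jade < Gia < Maya < Nico < Amir < Vera < Kai < Paz < Bram < Quinn < Dax.
Counting 5 from the largest end gives Kai.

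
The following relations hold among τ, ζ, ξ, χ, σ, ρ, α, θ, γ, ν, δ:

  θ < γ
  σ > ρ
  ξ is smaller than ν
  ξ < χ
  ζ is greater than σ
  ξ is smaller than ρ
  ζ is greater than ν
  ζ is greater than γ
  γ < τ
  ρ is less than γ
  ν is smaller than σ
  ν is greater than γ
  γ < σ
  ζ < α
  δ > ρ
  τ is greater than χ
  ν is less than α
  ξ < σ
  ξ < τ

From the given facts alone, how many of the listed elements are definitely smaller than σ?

The elements the relations force below σ are ξ, ρ, θ, γ, ν — no chain reaches any other.
That is 5.

5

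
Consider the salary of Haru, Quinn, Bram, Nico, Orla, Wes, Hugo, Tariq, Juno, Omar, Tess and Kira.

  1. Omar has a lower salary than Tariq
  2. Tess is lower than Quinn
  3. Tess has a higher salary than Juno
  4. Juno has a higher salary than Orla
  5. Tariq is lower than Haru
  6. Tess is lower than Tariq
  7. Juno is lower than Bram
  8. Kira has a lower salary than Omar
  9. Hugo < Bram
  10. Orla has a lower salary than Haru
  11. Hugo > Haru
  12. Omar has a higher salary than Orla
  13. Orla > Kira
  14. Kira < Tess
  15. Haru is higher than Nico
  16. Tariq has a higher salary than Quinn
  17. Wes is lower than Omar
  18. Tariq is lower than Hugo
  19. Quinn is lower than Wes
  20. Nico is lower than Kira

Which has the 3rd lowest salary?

Chaining the given pairs: Nico < Kira < Orla < Juno < Tess < Quinn < Wes < Omar < Tariq < Haru < Hugo < Bram.
The 3rd smallest is Orla.

Orla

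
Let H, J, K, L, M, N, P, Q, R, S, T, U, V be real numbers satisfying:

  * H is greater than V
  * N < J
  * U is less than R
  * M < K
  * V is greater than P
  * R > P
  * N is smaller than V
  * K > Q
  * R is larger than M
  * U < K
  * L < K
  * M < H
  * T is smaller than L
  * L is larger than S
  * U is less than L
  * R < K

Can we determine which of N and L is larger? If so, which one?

undetermined

Following every chain through N: above N we get J, V, H.
L is not reached, and no chain runs the other way from L to N.
So the given relations leave the order of N and L undetermined.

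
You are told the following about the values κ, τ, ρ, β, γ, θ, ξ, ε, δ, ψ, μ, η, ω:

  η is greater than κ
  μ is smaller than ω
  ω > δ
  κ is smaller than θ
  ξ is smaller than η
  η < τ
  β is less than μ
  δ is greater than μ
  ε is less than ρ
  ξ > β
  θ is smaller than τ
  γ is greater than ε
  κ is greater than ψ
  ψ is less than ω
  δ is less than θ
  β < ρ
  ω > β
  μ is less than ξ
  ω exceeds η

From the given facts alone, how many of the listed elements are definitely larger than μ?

Directly above μ: δ, ξ, ω.
One step further: θ, η (5 so far).
One step further: τ (6 so far).
Nothing else is reachable above μ; 6 in all.

6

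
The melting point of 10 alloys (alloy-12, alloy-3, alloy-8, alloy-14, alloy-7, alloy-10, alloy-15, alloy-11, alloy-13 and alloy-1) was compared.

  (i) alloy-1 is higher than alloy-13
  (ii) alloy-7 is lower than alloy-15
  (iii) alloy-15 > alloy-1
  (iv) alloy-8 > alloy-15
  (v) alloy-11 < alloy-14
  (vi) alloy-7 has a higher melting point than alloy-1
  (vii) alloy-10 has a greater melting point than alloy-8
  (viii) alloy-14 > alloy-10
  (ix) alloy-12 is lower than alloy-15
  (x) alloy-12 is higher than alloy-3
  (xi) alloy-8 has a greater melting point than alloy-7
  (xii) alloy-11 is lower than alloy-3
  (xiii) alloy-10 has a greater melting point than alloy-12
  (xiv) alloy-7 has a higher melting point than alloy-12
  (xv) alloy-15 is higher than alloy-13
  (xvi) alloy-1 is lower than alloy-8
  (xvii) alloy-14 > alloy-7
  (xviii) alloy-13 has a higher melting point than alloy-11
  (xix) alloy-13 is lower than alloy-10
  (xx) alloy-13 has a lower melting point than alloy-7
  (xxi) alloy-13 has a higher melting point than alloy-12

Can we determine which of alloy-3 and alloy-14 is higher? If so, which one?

Following the relations from alloy-3: alloy-3 < alloy-12 < alloy-13 < alloy-1 < alloy-7 < alloy-15 < alloy-8 < alloy-10 < alloy-14.
So alloy-14 is higher.

alloy-14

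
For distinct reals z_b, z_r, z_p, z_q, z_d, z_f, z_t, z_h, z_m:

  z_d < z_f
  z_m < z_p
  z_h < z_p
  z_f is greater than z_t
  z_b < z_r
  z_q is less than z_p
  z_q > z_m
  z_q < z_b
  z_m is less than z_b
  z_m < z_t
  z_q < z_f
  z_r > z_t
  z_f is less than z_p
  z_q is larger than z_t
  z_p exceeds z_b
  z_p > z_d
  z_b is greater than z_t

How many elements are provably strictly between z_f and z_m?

2

The relations place z_m below z_f. An element lies strictly between them when it is forced above z_m and also forced below z_f.
Above z_m: {z_t, z_q, z_b, z_r, z_p}. Below z_f: {z_t, z_d, z_q}.
Intersection: {z_t, z_q} — 2.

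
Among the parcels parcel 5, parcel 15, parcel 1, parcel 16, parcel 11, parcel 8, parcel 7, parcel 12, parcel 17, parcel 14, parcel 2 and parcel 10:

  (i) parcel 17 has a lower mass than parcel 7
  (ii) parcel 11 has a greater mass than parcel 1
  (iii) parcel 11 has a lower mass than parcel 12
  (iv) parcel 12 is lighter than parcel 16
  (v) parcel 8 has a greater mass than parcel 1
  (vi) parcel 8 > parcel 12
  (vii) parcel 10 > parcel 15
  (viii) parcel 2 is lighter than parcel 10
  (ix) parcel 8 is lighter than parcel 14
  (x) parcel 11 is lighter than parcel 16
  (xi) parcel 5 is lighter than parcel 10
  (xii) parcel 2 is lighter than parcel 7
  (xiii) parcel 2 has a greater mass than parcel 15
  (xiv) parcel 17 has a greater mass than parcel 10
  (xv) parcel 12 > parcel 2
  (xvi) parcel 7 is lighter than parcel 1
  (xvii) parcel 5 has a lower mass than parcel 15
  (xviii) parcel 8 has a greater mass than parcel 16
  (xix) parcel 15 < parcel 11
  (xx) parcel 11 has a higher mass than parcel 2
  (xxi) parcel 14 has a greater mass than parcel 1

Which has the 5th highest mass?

parcel 11

Piecing the relations together gives one ordering: parcel 5 < parcel 15 < parcel 2 < parcel 10 < parcel 17 < parcel 7 < parcel 1 < parcel 11 < parcel 12 < parcel 16 < parcel 8 < parcel 14.
Counting 5 from the largest end gives parcel 11.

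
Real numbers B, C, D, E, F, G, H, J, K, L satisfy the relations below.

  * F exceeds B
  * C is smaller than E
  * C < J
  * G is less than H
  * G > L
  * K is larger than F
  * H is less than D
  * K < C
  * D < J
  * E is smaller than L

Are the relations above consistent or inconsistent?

consistent

The single ordering B < F < K < C < E < L < G < H < D < J satisfies every listed relation, so no contradiction arises.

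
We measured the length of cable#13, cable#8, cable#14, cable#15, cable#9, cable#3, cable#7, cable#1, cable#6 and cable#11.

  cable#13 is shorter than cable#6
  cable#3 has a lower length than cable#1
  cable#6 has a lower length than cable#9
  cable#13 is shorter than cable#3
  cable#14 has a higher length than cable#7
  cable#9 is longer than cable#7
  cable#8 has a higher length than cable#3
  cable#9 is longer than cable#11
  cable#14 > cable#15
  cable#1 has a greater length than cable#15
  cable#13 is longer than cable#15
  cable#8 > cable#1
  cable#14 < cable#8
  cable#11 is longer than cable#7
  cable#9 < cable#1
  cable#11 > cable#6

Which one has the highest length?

Chaining downward from cable#8: directly below it, cable#3, cable#14, cable#1; then cable#15, cable#7, cable#13, cable#9; then cable#6, cable#11.
That covers every other element, and nothing is given above cable#8, so cable#8 is the highest length.

cable#8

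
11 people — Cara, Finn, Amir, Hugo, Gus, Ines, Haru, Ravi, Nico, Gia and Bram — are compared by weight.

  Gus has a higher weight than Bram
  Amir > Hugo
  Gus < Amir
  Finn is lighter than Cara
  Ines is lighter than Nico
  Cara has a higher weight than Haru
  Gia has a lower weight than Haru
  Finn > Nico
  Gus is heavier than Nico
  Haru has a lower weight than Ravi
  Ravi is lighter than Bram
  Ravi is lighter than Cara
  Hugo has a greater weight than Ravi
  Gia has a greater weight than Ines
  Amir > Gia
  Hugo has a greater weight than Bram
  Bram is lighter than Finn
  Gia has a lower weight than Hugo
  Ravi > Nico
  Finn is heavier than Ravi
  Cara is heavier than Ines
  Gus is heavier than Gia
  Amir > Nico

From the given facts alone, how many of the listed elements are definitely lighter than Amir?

Directly below Amir: Gia, Nico, Hugo, Gus.
One step further: Ines, Ravi, Bram (7 so far).
One step further: Haru (8 so far).
Nothing else is reachable below Amir; 8 in all.

8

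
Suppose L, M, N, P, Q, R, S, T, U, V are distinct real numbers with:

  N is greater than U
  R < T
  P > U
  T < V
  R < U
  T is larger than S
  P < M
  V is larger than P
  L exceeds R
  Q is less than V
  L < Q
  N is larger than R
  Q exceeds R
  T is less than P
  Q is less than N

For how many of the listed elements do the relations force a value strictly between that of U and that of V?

The relations place U below V. An element lies strictly between them when it is forced above U and also forced below V.
Above U: {N, P, M}. Below V: {R, L, S, Q, T, P}.
Intersection: {P} — 1.

1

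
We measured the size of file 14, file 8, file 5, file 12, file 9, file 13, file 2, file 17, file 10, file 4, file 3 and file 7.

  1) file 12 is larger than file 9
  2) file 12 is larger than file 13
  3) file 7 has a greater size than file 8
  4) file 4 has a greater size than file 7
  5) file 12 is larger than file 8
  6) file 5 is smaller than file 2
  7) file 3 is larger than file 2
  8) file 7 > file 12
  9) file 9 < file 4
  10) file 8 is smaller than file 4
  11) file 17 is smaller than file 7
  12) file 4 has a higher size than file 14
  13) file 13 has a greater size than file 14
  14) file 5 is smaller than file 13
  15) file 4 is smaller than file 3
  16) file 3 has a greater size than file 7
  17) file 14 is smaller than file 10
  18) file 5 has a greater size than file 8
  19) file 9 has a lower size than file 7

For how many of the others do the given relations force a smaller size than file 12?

From file 12 the given relations immediately reach file 8, file 9, file 13.
From those, file 14, file 5 — 5 in total.
No other element is forced below file 12 by the given relations, so the count is 5.

5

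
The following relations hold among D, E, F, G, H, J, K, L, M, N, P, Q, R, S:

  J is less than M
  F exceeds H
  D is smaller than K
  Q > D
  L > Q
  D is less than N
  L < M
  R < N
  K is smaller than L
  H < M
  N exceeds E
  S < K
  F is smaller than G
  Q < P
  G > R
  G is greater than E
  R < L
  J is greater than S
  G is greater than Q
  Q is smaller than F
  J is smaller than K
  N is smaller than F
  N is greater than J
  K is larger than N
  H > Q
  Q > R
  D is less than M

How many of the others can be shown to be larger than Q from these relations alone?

From Q the given relations immediately reach H, L, F, P, G.
From those, M — 6 in total.
No other element is forced above Q by the given relations, so the count is 6.

6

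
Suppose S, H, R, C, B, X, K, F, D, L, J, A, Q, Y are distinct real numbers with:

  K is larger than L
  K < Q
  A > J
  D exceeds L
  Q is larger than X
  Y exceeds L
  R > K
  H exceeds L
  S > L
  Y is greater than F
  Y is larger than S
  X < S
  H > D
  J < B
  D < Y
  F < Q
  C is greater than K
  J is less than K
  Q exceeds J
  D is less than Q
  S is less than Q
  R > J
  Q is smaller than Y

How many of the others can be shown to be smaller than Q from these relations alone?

Directly below Q: J, X, K, S, D, F.
One step further: L (7 so far).
No other element is forced below Q by the given relations, so the count is 7.

7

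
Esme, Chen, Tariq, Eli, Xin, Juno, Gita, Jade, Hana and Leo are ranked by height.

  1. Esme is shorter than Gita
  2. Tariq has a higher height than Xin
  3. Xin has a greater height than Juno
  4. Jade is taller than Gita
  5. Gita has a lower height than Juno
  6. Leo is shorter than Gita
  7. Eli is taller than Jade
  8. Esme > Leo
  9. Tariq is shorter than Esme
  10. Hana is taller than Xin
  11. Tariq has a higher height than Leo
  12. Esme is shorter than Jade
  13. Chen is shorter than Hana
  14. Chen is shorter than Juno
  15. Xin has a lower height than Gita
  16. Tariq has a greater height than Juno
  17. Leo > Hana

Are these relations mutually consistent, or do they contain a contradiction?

inconsistent

Chaining the given relations yields Juno < Xin < Hana < Leo < Tariq < Esme < Gita, so Juno < Gita. But one relation states Gita < Juno. These cannot both hold.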